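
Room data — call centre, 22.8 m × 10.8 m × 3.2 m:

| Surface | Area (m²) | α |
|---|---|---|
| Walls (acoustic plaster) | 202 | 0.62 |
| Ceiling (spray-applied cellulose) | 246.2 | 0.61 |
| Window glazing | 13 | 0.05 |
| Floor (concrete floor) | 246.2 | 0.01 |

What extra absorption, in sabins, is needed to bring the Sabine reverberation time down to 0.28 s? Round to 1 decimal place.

174.5 sabins

Summing Sᵢαᵢ: 125.240 + 150.182 + 0.650 + 2.462 → A₁ = 278.534 sabins.
V = 787.968 m³. Required absorption A₂ = 0.161 × 787.968 / 0.28 = 453.082 sabins.
Additional absorption ΔA = 453.082 − 278.534 = 174.5 sabins.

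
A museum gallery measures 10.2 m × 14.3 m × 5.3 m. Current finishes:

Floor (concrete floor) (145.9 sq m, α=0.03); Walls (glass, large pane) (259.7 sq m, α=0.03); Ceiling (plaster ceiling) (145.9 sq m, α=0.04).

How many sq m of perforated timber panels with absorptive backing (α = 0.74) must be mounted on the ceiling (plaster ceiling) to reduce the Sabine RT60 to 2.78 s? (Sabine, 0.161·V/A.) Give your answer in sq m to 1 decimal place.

Summing Sᵢαᵢ: 4.377 + 7.791 + 5.836 → A₁ = 18.004 sabins.
Required A₂ = 0.161·773.058/2.78 = 44.771 sabins.
Absorption to add: 44.771 − 18.004 = 26.767 sabins.
Each sq m of panel replacing the ceiling (plaster ceiling) adds (0.74 − 0.04) = 0.70 sabins.
Panel area = 26.767 / 0.70 = 38.2 sq m.

38.2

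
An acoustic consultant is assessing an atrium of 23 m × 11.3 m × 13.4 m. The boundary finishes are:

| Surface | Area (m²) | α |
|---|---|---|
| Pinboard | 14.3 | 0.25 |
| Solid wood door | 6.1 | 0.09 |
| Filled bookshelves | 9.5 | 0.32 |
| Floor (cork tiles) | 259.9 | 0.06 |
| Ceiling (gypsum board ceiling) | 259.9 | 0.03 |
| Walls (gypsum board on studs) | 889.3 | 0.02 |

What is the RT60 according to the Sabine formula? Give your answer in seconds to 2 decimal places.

A = Σ Sᵢαᵢ = 14.3*0.25 + 6.1*0.09 + 9.5*0.32 + 259.9*0.06 + 259.9*0.03 + 889.3*0.02 = 48.341 sabins.
V = 23·11.3·13.4 = 3482.66 m³.
RT60 = 0.161 · V / A = 0.161 × 3482.66 / 48.341 = 11.60 s.

11.60 sec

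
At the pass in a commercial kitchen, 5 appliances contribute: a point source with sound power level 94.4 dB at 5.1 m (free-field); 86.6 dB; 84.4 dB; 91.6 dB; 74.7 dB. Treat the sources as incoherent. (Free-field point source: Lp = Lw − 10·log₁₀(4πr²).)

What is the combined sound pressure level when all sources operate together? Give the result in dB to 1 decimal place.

Source at 5.1 m: Lp = 94.4 − 10·log₁₀(4π·5.1²) = 94.4 − 10·log₁₀(326.851) = 69.3 dB.
Σ 10^(Lᵢ/10) = 2.216e+09.
Back to dB: 10·log₁₀ Σ = 93.5 dB.

93.5 dB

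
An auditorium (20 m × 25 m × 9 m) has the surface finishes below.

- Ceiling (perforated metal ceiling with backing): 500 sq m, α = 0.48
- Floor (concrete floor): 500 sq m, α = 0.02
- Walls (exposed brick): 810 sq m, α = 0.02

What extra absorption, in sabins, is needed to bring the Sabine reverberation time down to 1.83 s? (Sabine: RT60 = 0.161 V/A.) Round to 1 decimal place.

Summing Sᵢαᵢ: 240.000 + 10.000 + 16.200 → A₁ = 266.200 sabins.
V = 4500 m³. Required absorption A₂ = 0.161 × 4500 / 1.83 = 395.902 sabins.
ΔA = A₂ − A₁ = 395.902 − 266.200 = 129.7 sabins.

129.7 sabins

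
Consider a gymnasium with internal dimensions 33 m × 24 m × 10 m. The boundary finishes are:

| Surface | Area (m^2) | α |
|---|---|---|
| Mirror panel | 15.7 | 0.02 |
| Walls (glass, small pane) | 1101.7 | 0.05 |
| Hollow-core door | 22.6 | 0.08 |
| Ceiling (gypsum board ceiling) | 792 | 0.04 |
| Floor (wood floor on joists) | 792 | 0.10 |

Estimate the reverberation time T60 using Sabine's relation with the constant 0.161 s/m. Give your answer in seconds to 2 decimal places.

Summing Sᵢαᵢ: 0.314 + 55.085 + 1.808 + 31.680 + 79.200 → A = 168.087 sabins.
Room volume: 7920 m³.
Sabine: RT60 = 0.161 × 7920 / 168.087 = 7.59 s.

7.59 seconds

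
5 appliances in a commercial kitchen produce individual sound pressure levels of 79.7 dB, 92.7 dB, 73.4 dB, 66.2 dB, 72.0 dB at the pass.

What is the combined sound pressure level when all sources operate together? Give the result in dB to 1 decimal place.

93.0 dB

Σ 10^(Lᵢ/10) = 1.997e+09.
Combined level = 10 log₁₀(1.997e+09) = 93.0 dB.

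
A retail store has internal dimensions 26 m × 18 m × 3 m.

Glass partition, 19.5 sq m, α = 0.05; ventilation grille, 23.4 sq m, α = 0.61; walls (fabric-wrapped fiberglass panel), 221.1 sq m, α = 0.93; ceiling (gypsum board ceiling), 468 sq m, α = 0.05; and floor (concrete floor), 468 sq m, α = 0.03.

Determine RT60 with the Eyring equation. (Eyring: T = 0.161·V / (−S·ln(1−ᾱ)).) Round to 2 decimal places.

Total surface area S = 19.5 + 23.4 + 221.1 + 468 + 468 = 1200.0 sq m.
Σ(Sᵢαᵢ) = 19.5×0.05 + 23.4×0.61 + 221.1×0.93 + 468×0.05 + 468×0.03 = 258.312.
ᾱ = 258.312 / 1200.0 = 0.2153.
Eyring denominator: −S ln(1−ᾱ) = 290.945.
V = 26 × 18 × 3 = 1404 m³.
RT60 = 0.161 × 1404 / 290.945 = 0.78 s.

0.78 sec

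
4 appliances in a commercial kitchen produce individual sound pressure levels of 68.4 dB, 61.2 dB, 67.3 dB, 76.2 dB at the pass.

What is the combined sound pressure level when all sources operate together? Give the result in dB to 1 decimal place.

Σ 10^(Lᵢ/10) = 5.529e+07.
L_total = 10·log₁₀(5.529e+07) = 77.4 dB.

77.4 dB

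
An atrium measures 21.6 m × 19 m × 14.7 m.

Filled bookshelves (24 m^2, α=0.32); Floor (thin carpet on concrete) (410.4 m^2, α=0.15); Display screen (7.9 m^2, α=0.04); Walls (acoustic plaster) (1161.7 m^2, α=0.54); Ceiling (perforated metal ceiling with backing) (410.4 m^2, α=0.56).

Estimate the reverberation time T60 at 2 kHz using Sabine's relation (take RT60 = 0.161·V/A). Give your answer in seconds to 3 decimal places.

1.048 s

Equivalent absorption area: A = 24×0.32 + 410.4×0.15 + 7.9×0.04 + 1161.7×0.54 + 410.4×0.56 = 926.698 m^2.
Room volume: 6032.88 m³.
T = 0.161 V/A = 0.161·6032.88/926.698 = 1.048 s.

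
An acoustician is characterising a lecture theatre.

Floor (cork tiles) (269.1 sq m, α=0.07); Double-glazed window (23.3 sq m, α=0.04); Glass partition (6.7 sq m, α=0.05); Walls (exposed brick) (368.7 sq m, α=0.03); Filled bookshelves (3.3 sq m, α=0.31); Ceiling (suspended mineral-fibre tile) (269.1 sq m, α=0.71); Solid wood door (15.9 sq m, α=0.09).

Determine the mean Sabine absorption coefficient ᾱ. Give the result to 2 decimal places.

0.23

S = Σ Sᵢ = 269.1 + 23.3 + 6.7 + 368.7 + 3.3 + 269.1 + 15.9 = 956.1 sq m.
Weighted sum Σ Sα = 224.680.
ᾱ = 224.680 / 956.1 = 0.23.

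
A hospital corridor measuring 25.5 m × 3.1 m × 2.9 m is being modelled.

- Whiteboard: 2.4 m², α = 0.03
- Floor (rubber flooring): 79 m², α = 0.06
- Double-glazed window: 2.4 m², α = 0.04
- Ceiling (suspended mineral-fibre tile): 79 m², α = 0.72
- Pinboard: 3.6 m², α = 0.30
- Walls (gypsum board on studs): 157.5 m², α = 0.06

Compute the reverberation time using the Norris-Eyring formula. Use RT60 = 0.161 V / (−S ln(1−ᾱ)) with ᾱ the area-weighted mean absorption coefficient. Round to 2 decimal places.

S = Σ Sᵢ = 323.9 m².
Absorption A = 2.4×0.03 + 79×0.06 + 2.4×0.04 + 79×0.72 + 3.6×0.30 + 157.5×0.06 = 72.318 sabins.
ᾱ = 72.318 / 323.9 = 0.2233.
−S·ln(1−ᾱ) = −323.9 × ln(1 − 0.2233) = 81.850.
V = 25.5 × 3.1 × 2.9 = 229.245 m³.
RT60 = 0.161 × 229.245 / 81.850 = 0.45 s.

0.45 s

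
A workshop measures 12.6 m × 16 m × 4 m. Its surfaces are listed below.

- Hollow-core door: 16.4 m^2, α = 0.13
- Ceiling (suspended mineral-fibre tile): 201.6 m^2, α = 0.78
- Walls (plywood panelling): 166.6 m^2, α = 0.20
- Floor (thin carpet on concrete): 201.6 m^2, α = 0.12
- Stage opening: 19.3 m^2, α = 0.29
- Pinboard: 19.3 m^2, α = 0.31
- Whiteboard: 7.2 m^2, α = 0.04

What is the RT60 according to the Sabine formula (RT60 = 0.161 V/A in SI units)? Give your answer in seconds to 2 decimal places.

0.57 s

A = Σ Sᵢαᵢ = 16.4*0.13 + 201.6*0.78 + 166.6*0.20 + 201.6*0.12 + 19.3*0.29 + 19.3*0.31 + 7.2*0.04 = 228.760 sabins.
Room volume: 806.4 m³.
Sabine: RT60 = 0.161 × 806.4 / 228.760 = 0.57 s.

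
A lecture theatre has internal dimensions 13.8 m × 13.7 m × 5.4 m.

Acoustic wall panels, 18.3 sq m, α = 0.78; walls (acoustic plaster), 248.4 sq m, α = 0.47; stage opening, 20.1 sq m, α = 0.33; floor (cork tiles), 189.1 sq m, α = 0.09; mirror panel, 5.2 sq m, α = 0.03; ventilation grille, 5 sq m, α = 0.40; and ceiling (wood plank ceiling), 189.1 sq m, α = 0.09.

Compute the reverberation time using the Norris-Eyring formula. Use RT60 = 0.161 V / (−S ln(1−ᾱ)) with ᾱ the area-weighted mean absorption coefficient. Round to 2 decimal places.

0.82 seconds

S = Σ Sᵢ = 675.2 sq m.
Absorption A = 18.3·0.78 + 248.4·0.47 + 20.1·0.33 + 189.1·0.09 + 5.2·0.03 + 5·0.40 + 189.1·0.09 = 173.849 sabins.
ᾱ = 173.849 / 675.2 = 0.2575.
−S·ln(1−ᾱ) = −675.2 × ln(1 − 0.2575) = 201.029.
V = 13.8 × 13.7 × 5.4 = 1020.924 m³.
T = 0.161·V/[−S·ln(1−ᾱ)] = 0.161·1020.924/201.029 = 0.82 s.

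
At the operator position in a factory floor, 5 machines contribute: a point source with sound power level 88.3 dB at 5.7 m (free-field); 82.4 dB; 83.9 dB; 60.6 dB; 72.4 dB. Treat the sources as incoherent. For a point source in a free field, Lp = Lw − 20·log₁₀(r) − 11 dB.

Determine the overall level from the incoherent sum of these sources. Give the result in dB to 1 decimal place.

86.4 dB

Source at 5.7 m: Lp = 88.3 − 20·log₁₀(5.7) − 11 = 62.2 dB.
Σ 10^(Lᵢ/10) = 4.394e+08.
Back to dB: 10·log₁₀ Σ = 86.4 dB.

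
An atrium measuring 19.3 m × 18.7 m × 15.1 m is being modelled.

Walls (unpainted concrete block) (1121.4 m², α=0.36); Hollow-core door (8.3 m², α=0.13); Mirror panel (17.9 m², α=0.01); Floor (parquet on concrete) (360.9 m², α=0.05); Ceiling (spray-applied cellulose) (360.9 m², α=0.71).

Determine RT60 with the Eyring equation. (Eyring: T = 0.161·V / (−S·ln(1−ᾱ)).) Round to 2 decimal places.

1.04 s

S = Σ Sᵢ = 1869.4 m².
Absorption A = 1121.4·0.36 + 8.3·0.13 + 17.9·0.01 + 360.9·0.05 + 360.9·0.71 = 679.246 sabins.
Mean coefficient ᾱ = A/S = 0.3633.
−S·ln(1−ᾱ) = −1869.4 × ln(1 − 0.3633) = 843.953.
V = 19.3 × 18.7 × 15.1 = 5449.741 m³.
RT60 = 0.161 × 5449.741 / 843.953 = 1.04 s.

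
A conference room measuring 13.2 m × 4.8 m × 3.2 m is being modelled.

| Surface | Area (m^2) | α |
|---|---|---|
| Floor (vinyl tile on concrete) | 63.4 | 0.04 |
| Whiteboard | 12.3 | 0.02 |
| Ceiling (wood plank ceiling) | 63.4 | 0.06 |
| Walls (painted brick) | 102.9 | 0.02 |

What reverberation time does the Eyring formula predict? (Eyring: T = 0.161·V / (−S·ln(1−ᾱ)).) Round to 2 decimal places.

3.71 s

S = Σ Sᵢ = 242.0 m^2.
Σ(Sᵢαᵢ) = 63.4×0.04 + 12.3×0.02 + 63.4×0.06 + 102.9×0.02 = 8.644.
ᾱ = 8.644 / 242.0 = 0.0357.
−S·ln(1−ᾱ) = −242.0 × ln(1 − 0.0357) = 8.797.
V = 13.2 × 4.8 × 3.2 = 202.752 m³.
RT60 = 0.161 × 202.752 / 8.797 = 3.71 s.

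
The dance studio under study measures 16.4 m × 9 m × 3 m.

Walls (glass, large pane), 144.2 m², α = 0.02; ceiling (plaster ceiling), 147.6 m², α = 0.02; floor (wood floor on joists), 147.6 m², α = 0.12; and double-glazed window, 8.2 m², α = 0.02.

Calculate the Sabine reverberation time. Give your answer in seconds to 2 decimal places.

3.01 s

Total absorption A = 144.2*0.02 + 147.6*0.02 + 147.6*0.12 + 8.2*0.02
  = 2.884 + 2.952 + 17.712 + 0.164 = 23.712 m² sabins.
Volume V = 16.4 × 9 × 3 = 442.8 m³.
T = 0.161 V/A = 0.161·442.8/23.712 = 3.01 s.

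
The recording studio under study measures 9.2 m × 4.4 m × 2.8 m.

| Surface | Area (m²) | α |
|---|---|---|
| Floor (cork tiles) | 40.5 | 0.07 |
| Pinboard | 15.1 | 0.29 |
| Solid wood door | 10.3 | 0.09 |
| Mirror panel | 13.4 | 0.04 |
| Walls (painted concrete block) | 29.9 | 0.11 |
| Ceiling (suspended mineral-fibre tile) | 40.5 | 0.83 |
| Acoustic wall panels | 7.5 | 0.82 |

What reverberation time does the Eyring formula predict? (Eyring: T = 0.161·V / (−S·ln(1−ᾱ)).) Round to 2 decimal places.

Total surface area S = 40.5 + 15.1 + 10.3 + 13.4 + 29.9 + 40.5 + 7.5 = 157.2 m².
Absorption A = 40.5·0.07 + 15.1·0.29 + 10.3·0.09 + 13.4·0.04 + 29.9·0.11 + 40.5·0.83 + 7.5·0.82 = 51.731 sabins.
ᾱ = 51.731 / 157.2 = 0.3291.
−S·ln(1−ᾱ) = −157.2 × ln(1 − 0.3291) = 62.744.
V = 9.2 × 4.4 × 2.8 = 113.344 m³.
T = 0.161·V/[−S·ln(1−ᾱ)] = 0.161·113.344/62.744 = 0.29 s.

0.29 s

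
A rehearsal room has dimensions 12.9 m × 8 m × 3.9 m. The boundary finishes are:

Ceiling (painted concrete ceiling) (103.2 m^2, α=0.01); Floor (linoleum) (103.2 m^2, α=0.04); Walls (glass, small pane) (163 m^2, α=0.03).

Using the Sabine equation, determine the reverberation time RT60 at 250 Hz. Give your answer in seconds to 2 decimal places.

Summing Sᵢαᵢ: 1.032 + 4.128 + 4.890 → A = 10.050 sabins.
V = 12.9·8·3.9 = 402.48 m³.
Sabine: RT60 = 0.161 × 402.48 / 10.050 = 6.45 s.

6.45 s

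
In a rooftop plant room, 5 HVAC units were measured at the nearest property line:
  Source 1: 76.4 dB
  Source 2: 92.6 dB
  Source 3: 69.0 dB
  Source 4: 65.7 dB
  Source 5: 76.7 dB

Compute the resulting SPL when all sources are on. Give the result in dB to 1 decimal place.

92.8 dB

Converting to relative power and adding: 10^(76.4/10) + 10^(92.6/10) + 10^(69.0/10) + 10^(65.7/10) + 10^(76.7/10) = 1.922e+09.
Back to dB: 10·log₁₀ Σ = 92.8 dB.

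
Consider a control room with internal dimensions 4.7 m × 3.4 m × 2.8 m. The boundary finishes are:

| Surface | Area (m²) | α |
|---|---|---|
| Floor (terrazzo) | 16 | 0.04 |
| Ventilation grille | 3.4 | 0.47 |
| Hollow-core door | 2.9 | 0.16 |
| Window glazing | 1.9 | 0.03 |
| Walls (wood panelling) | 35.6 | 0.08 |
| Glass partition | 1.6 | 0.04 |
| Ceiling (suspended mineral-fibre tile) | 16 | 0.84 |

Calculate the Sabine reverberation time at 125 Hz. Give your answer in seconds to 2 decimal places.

0.38 s

Equivalent absorption area: A = 16*0.04 + 3.4*0.47 + 2.9*0.16 + 1.9*0.03 + 35.6*0.08 + 1.6*0.04 + 16*0.84 = 19.111 m².
Volume V = 4.7 × 3.4 × 2.8 = 44.744 m³.
Sabine: RT60 = 0.161 × 44.744 / 19.111 = 0.38 s.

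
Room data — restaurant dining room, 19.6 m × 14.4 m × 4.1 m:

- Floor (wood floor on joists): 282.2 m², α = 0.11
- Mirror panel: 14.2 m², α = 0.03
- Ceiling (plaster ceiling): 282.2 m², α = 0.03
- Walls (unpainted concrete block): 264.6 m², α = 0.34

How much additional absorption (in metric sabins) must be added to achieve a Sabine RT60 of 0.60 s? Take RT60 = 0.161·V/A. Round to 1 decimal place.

180.6 sabins

Equivalent absorption area: A₁ = 282.2·0.11 + 14.2·0.03 + 282.2·0.03 + 264.6·0.34 = 129.898 m².
V = 1157.184 m³. Required absorption A₂ = 0.161 × 1157.184 / 0.60 = 310.511 sabins.
Shortfall: 310.511 − 129.898 = 180.6 sabins.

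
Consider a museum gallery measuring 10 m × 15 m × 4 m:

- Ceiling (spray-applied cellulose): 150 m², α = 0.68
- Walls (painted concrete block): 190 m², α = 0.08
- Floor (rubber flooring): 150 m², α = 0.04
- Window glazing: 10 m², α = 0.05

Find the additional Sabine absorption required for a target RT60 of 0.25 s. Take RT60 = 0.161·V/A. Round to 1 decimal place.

Summing Sᵢαᵢ: 102.000 + 15.200 + 6.000 + 0.500 → A₁ = 123.700 sabins.
V = 600 m³. Required absorption A₂ = 0.161 × 600 / 0.25 = 386.400 sabins.
Additional absorption ΔA = 386.400 − 123.700 = 262.7 sabins.

262.7 sabins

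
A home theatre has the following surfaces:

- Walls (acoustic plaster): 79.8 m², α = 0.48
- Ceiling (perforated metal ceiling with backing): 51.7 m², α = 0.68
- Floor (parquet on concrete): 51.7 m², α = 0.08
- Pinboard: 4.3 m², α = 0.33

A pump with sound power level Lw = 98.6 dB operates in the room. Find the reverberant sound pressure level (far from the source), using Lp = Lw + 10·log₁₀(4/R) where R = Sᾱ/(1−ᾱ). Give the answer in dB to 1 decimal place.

Σ(Sᵢαᵢ) = 79.8·0.48 + 51.7·0.68 + 51.7·0.08 + 4.3·0.33 = 79.015; total area S = 187.5 m².
ᾱ = 0.4214, so room constant R = A/(1−ᾱ) = 136.562 m².
Lp = Lw + 10 log₁₀(4/R) = 98.6 -15.33 = 83.3 dB.

83.3 dB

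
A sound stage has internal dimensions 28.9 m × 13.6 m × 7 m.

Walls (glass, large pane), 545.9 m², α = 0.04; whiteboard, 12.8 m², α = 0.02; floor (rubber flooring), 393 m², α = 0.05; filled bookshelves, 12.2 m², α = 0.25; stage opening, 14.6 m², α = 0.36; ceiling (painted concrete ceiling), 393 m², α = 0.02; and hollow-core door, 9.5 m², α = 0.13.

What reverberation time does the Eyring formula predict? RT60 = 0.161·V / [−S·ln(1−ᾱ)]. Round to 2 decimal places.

7.33 s

S = Σ Sᵢ = 1381.0 m².
Absorption A = 545.9×0.04 + 12.8×0.02 + 393×0.05 + 12.2×0.25 + 14.6×0.36 + 393×0.02 + 9.5×0.13 = 59.143 sabins.
Mean coefficient ᾱ = A/S = 0.0428.
Eyring denominator: −S ln(1−ᾱ) = 60.409.
V = 28.9 × 13.6 × 7 = 2751.28 m³.
T = 0.161·V/[−S·ln(1−ᾱ)] = 0.161·2751.28/60.409 = 7.33 s.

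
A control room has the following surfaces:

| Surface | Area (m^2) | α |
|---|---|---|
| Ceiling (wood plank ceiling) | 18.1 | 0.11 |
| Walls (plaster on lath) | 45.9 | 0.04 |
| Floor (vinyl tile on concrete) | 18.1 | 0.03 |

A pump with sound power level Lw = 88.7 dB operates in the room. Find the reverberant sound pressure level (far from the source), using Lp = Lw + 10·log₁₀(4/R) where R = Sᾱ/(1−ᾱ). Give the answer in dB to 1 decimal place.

88.1 dB

Σ(Sᵢαᵢ) = 18.1×0.11 + 45.9×0.04 + 18.1×0.03 = 4.370; total area S = 82.1 m^2.
ᾱ = 0.0532, so room constant R = A/(1−ᾱ) = 4.616 m^2.
Lp = 88.7 + 10·log₁₀(4/4.616) = 88.7 + (-0.62) = 88.1 dB.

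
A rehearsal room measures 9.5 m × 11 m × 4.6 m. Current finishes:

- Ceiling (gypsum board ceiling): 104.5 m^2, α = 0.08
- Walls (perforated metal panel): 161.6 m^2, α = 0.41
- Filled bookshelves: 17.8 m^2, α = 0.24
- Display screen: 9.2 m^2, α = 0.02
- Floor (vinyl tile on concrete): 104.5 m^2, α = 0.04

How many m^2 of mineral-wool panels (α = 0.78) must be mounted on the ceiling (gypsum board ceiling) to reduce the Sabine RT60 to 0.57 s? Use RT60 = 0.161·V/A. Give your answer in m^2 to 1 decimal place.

75.0

A₁ = Σ Sᵢαᵢ = 104.5×0.08 + 161.6×0.41 + 17.8×0.24 + 9.2×0.02 + 104.5×0.04 = 83.252 sabins.
V = 480.7 m³. Target absorption A₂ = 0.161 × 480.7 / 0.57 = 135.777 sabins.
ΔA needed = 135.777 − 83.252 = 52.525 sabins.
Net gain per m^2: Δα = 0.78 − 0.08 = 0.70.
Panel area = 52.525 / 0.70 = 75.0 m^2.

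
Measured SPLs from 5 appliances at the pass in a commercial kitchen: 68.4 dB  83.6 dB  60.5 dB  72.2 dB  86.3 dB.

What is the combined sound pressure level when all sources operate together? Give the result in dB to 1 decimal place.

88.3 dB

Sum in the linear (power) domain: Σ 10^(Lᵢ/10) = 10^(68.4/10) + 10^(83.6/10) + 10^(60.5/10) + 10^(72.2/10) + 10^(86.3/10) = 6.803e+08.
Combined level = 10 log₁₀(6.803e+08) = 88.3 dB.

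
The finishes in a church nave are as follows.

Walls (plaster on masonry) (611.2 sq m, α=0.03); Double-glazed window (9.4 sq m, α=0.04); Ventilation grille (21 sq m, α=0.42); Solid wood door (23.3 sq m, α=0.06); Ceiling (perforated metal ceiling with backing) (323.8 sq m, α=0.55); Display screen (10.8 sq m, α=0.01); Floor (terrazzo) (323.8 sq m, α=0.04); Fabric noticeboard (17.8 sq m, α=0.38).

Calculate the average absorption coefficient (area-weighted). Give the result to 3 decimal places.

0.169

Total surface area S = 1341.1 sq m.
A = 611.2·0.03 + 9.4·0.04 + 21·0.42 + 23.3·0.06 + 323.8·0.55 + 10.8·0.01 + 323.8·0.04 + 17.8·0.38 = 226.844 sabins.
ᾱ = A/S = 0.169.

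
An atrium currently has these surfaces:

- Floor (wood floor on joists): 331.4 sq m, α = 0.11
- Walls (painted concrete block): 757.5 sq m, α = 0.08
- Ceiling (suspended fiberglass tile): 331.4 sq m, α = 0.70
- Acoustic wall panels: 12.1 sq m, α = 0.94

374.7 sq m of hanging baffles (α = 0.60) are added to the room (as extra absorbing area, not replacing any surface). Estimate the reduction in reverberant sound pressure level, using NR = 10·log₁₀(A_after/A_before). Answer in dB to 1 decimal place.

2.2 dB

Total absorption A_before = 331.4*0.11 + 757.5*0.08 + 331.4*0.70 + 12.1*0.94
  = 36.454 + 60.600 + 231.980 + 11.374 = 340.408 sq m sabins.
Added absorption = 374.7 × 0.60 = 224.820 sabins.
A_after = 340.408 + 224.820 = 565.228 sabins.
Reduction = 10 log₁₀(A_after/A_before) = 10 log₁₀(1.6604) = 2.2 dB.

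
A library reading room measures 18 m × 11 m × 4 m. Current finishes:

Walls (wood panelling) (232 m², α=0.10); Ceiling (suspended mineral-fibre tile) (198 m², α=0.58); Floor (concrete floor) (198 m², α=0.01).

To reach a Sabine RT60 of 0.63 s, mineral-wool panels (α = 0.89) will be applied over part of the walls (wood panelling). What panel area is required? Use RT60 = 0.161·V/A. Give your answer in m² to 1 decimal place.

79.0

Equivalent absorption area: A₁ = 232*0.10 + 198*0.58 + 198*0.01 = 140.020 m².
V = 792 m³. Target absorption A₂ = 0.161 × 792 / 0.63 = 202.400 sabins.
Absorption to add: 202.400 − 140.020 = 62.380 sabins.
Net gain per m²: Δα = 0.89 − 0.10 = 0.79.
Panel area = 62.380 / 0.79 = 79.0 m².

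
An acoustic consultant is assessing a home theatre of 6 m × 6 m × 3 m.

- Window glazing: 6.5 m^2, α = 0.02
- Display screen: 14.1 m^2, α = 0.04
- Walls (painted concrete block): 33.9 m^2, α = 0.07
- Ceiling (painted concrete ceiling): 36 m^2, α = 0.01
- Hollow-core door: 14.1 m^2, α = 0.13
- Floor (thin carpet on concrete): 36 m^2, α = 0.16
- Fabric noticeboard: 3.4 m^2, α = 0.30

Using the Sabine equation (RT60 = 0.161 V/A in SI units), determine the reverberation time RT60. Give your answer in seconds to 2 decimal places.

1.44 s

Total absorption A = 6.5×0.02 + 14.1×0.04 + 33.9×0.07 + 36×0.01 + 14.1×0.13 + 36×0.16 + 3.4×0.30
  = 0.130 + 0.564 + 2.373 + 0.360 + 1.833 + 5.760 + 1.020 = 12.040 m^2 sabins.
Volume V = 6 × 6 × 3 = 108 m³.
T = 0.161 V/A = 0.161·108/12.040 = 1.44 s.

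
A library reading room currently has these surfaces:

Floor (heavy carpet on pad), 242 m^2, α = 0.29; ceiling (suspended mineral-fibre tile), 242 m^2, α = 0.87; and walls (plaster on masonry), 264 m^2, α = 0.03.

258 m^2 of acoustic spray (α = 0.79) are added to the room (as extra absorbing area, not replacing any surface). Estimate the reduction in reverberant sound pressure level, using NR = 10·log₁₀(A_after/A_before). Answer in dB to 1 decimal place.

Total absorption A_before = 242*0.29 + 242*0.87 + 264*0.03
  = 70.180 + 210.540 + 7.920 = 288.640 m^2 sabins.
Treatment contributes 258·0.79 = 203.820 sabins.
New total A_after = 492.460 sabins.
Reduction = 10 log₁₀(A_after/A_before) = 10 log₁₀(1.7061) = 2.3 dB.

2.3 dB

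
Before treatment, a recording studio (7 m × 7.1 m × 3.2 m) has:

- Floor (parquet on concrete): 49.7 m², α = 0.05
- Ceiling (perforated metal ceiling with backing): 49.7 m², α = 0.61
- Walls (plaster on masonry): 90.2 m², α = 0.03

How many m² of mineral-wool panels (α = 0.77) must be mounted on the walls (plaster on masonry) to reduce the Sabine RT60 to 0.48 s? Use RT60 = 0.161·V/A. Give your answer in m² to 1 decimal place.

24.1

A₁ = Σ Sᵢαᵢ = 49.7·0.05 + 49.7·0.61 + 90.2·0.03 = 35.508 sabins.
Required A₂ = 0.161·159.04/0.48 = 53.345 sabins.
ΔA needed = 53.345 − 35.508 = 17.837 sabins.
Net gain per m²: Δα = 0.77 − 0.03 = 0.74.
Panel area = 17.837 / 0.74 = 24.1 m².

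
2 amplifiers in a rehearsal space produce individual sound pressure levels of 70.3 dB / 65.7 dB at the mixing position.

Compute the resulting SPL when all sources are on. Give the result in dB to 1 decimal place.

Converting to relative power and adding: 10^(70.3/10) + 10^(65.7/10) = 1.443e+07.
Back to dB: 10·log₁₀ Σ = 71.6 dB.

71.6 dB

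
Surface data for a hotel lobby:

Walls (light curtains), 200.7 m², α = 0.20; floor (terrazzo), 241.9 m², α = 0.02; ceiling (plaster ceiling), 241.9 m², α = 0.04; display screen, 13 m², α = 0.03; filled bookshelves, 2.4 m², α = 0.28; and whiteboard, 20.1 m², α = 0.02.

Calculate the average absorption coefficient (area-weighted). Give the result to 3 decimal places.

S = Σ Sᵢ = 200.7 + 241.9 + 241.9 + 13 + 2.4 + 20.1 = 720.0 m².
A = 200.7×0.20 + 241.9×0.02 + 241.9×0.04 + 13×0.03 + 2.4×0.28 + 20.1×0.02 = 56.118 sabins.
ᾱ = 56.118 / 720.0 = 0.078.

0.078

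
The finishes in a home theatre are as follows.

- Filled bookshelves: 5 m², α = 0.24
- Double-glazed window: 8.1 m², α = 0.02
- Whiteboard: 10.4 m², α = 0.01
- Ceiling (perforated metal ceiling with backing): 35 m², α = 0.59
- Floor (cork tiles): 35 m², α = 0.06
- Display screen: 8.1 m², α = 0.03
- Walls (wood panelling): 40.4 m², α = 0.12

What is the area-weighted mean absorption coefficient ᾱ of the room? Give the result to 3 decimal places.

0.206

S = Σ Sᵢ = 5 + 8.1 + 10.4 + 35 + 35 + 8.1 + 40.4 = 142.0 m².
Σ(Sᵢαᵢ) = 5*0.24 + 8.1*0.02 + 10.4*0.01 + 35*0.59 + 35*0.06 + 8.1*0.03 + 40.4*0.12 = 29.307.
ᾱ = A/S = 0.206.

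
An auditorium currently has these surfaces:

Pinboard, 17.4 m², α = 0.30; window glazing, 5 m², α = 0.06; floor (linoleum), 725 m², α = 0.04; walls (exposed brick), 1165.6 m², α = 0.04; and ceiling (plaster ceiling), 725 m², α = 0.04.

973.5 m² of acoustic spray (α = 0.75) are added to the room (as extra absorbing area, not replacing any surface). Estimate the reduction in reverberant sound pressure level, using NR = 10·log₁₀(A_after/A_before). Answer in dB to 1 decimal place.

Equivalent absorption area: A_before = 17.4×0.30 + 5×0.06 + 725×0.04 + 1165.6×0.04 + 725×0.04 = 110.144 m².
Added absorption = 973.5 × 0.75 = 730.125 sabins.
A_after = 110.144 + 730.125 = 840.269 sabins.
Reduction = 10 log₁₀(A_after/A_before) = 10 log₁₀(7.6288) = 8.8 dB.

8.8 dB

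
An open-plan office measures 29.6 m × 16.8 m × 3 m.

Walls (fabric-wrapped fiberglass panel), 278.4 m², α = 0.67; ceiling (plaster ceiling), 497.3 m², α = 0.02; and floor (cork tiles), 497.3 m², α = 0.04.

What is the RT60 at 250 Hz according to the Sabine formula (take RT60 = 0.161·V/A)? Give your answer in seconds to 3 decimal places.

Total absorption A = 278.4·0.67 + 497.3·0.02 + 497.3·0.04
  = 186.528 + 9.946 + 19.892 = 216.366 m² sabins.
Volume V = 29.6 × 16.8 × 3 = 1491.84 m³.
RT60 = 0.161 · V / A = 0.161 × 1491.84 / 216.366 = 1.110 s.

1.110 s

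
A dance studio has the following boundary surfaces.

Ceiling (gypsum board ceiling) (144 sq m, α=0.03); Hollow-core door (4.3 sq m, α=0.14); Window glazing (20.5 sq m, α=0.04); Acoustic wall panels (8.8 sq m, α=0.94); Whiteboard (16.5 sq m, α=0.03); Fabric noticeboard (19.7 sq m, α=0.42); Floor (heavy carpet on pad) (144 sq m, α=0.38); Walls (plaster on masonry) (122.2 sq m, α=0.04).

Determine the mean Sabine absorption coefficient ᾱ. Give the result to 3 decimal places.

0.172

Total surface area S = 480.0 sq m.
Σ(Sᵢαᵢ) = 144*0.03 + 4.3*0.14 + 20.5*0.04 + 8.8*0.94 + 16.5*0.03 + 19.7*0.42 + 144*0.38 + 122.2*0.04 = 82.391.
ᾱ = A/S = 0.172.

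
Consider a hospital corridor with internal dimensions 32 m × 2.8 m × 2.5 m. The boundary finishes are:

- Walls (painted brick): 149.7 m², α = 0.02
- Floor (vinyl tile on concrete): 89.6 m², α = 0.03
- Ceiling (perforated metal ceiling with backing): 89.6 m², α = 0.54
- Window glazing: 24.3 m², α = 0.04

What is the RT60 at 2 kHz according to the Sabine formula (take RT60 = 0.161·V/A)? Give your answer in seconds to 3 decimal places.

0.655 s

A = Σ Sᵢαᵢ = 149.7*0.02 + 89.6*0.03 + 89.6*0.54 + 24.3*0.04 = 55.038 sabins.
Volume V = 32 × 2.8 × 2.5 = 224 m³.
T = 0.161 V/A = 0.161·224/55.038 = 0.655 s.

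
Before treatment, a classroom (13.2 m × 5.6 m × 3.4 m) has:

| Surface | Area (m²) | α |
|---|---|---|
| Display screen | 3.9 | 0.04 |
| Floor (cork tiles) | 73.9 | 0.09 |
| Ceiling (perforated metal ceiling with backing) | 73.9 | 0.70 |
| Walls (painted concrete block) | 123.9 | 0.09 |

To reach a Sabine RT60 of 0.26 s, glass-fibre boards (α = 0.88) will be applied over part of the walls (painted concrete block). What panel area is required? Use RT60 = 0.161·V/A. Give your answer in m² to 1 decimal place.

108.8

Equivalent absorption area: A₁ = 3.9·0.04 + 73.9·0.09 + 73.9·0.70 + 123.9·0.09 = 69.688 m².
V = 251.328 m³. Target absorption A₂ = 0.161 × 251.328 / 0.26 = 155.630 sabins.
Absorption to add: 155.630 − 69.688 = 85.942 sabins.
Net gain per m²: Δα = 0.88 − 0.09 = 0.79.
Panel area = 85.942 / 0.79 = 108.8 m².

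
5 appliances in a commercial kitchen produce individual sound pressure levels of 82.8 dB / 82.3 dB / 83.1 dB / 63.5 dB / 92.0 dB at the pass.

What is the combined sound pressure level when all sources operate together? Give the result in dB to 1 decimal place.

Converting to relative power and adding: 10^(82.8/10) + 10^(82.3/10) + 10^(83.1/10) + 10^(63.5/10) + 10^(92.0/10) = 2.152e+09.
L_total = 10·log₁₀(2.152e+09) = 93.3 dB.

93.3 dB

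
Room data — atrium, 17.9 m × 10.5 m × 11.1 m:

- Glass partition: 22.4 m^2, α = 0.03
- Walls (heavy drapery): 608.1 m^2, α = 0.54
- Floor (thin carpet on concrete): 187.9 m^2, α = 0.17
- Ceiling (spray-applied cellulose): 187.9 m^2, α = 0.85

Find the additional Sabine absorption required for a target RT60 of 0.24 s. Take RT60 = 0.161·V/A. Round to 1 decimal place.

878.8 sabins

A₁ = Σ Sᵢαᵢ = 22.4·0.03 + 608.1·0.54 + 187.9·0.17 + 187.9·0.85 = 520.704 sabins.
For T = 0.24 s, need A₂ = 0.161·V/T = 0.161·2086.245/0.24 = 1399.523 sabins.
Shortfall: 1399.523 − 520.704 = 878.8 sabins.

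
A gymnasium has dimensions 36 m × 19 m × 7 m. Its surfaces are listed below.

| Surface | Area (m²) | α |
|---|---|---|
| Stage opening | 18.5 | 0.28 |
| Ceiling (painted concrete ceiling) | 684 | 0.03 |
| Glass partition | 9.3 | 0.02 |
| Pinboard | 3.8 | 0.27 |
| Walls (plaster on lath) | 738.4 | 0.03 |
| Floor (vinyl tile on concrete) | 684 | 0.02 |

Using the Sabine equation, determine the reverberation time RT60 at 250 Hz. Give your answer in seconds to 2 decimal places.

12.29 seconds

A = Σ Sᵢαᵢ = 18.5*0.28 + 684*0.03 + 9.3*0.02 + 3.8*0.27 + 738.4*0.03 + 684*0.02 = 62.744 sabins.
Room volume: 4788 m³.
T = 0.161 V/A = 0.161·4788/62.744 = 12.29 s.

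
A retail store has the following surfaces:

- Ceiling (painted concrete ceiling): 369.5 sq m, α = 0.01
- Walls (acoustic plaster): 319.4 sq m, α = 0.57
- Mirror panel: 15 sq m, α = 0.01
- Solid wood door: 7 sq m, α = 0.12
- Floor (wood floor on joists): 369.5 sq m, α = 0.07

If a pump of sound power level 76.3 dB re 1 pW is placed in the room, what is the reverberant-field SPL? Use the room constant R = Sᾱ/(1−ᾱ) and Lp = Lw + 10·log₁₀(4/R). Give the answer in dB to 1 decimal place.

Σ(Sᵢαᵢ) = 369.5·0.01 + 319.4·0.57 + 15·0.01 + 7·0.12 + 369.5·0.07 = 212.608; total area S = 1080.4 sq m.
ᾱ = 0.1968, so room constant R = A/(1−ᾱ) = 264.701 sq m.
Lp = Lw + 10 log₁₀(4/R) = 76.3 -18.21 = 58.1 dB.

58.1 dB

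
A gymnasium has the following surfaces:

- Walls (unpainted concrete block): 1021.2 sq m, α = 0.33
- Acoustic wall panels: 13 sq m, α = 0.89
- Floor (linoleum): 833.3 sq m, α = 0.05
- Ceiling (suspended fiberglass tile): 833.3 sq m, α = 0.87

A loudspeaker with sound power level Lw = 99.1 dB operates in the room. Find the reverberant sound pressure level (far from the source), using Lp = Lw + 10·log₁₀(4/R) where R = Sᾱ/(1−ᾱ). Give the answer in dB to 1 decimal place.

A = 1115.202 sabins; S = 2700.8 sq m.
ᾱ = 0.4129, so room constant R = A/(1−ᾱ) = 1899.509 sq m.
Lp = 99.1 + 10·log₁₀(4/1899.509) = 99.1 + (-26.77) = 72.3 dB.

72.3 dB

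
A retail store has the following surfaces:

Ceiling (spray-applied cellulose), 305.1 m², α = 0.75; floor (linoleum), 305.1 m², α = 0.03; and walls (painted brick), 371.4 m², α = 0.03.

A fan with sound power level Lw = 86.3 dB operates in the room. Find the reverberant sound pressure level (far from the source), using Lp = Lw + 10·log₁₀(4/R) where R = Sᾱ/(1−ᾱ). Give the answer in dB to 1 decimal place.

67.1 dB

A = 249.120 sabins; S = 981.6 m².
ᾱ = 0.2538, so room constant R = A/(1−ᾱ) = 333.852 m².
Lp = Lw + 10 log₁₀(4/R) = 86.3 -19.21 = 67.1 dB.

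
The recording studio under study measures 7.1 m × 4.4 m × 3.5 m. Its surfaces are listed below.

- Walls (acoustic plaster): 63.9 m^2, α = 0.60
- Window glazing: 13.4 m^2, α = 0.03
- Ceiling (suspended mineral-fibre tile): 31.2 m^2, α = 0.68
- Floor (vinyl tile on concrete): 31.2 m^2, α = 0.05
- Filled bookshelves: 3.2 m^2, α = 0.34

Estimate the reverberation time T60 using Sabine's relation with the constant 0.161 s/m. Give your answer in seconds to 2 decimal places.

Equivalent absorption area: A = 63.9*0.60 + 13.4*0.03 + 31.2*0.68 + 31.2*0.05 + 3.2*0.34 = 62.606 m^2.
Volume V = 7.1 × 4.4 × 3.5 = 109.34 m³.
T = 0.161 V/A = 0.161·109.34/62.606 = 0.28 s.

0.28 seconds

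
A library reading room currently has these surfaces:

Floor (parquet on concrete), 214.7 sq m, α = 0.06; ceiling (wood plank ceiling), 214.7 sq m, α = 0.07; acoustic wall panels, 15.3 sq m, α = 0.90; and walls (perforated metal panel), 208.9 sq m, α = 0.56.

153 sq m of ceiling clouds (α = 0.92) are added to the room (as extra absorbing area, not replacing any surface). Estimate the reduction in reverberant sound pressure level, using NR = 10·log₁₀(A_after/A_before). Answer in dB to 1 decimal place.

2.8 dB

Summing Sᵢαᵢ: 12.882 + 15.029 + 13.770 + 116.984 → A_before = 158.665 sabins.
Treatment contributes 153·0.92 = 140.760 sabins.
A_after = 158.665 + 140.760 = 299.425 sabins.
Reduction = 10 log₁₀(A_after/A_before) = 10 log₁₀(1.8872) = 2.8 dB.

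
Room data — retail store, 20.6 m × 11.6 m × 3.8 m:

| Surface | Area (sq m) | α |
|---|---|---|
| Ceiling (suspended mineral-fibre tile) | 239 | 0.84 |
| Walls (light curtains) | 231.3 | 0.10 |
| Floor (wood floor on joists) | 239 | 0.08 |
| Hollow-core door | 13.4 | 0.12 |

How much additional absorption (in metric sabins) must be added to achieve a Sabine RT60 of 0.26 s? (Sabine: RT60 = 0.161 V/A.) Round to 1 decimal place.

317.7 sabins

Equivalent absorption area: A₁ = 239·0.84 + 231.3·0.10 + 239·0.08 + 13.4·0.12 = 244.618 sq m.
V = 908.048 m³. Required absorption A₂ = 0.161 × 908.048 / 0.26 = 562.291 sabins.
Shortfall: 562.291 − 244.618 = 317.7 sabins.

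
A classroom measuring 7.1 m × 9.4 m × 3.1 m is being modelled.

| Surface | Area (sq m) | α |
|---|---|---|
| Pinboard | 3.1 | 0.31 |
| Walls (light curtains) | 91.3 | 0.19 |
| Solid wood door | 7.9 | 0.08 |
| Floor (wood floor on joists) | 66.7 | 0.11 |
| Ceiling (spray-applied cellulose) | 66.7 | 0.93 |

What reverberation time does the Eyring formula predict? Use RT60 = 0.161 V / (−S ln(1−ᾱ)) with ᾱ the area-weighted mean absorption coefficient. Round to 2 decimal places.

0.30 seconds

S = Σ Sᵢ = 235.7 sq m.
Absorption A = 3.1×0.31 + 91.3×0.19 + 7.9×0.08 + 66.7×0.11 + 66.7×0.93 = 88.308 sabins.
ᾱ = 88.308 / 235.7 = 0.3747.
Eyring denominator: −S ln(1−ᾱ) = 110.667.
V = 7.1 × 9.4 × 3.1 = 206.894 m³.
RT60 = 0.161 × 206.894 / 110.667 = 0.30 s.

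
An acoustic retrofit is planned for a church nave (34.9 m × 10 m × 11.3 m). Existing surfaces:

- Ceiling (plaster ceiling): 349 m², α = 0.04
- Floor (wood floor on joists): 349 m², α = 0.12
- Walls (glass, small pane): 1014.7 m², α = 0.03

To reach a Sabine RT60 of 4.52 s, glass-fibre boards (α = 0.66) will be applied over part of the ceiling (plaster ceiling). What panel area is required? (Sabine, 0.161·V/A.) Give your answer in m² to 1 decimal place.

Equivalent absorption area: A₁ = 349*0.04 + 349*0.12 + 1014.7*0.03 = 86.281 m².
V = 3943.7 m³. Target absorption A₂ = 0.161 × 3943.7 / 4.52 = 140.473 sabins.
Absorption to add: 140.473 − 86.281 = 54.192 sabins.
Net gain per m²: Δα = 0.66 − 0.04 = 0.62.
Area = ΔA/Δα = 54.192/0.62 = 87.4 m².

87.4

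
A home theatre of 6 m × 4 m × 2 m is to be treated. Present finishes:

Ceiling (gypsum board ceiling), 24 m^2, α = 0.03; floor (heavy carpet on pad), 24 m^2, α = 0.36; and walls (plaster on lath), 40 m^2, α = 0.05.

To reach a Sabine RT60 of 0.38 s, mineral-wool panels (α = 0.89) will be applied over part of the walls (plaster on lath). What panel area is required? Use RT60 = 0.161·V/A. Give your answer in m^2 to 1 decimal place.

10.7

Summing Sᵢαᵢ: 0.720 + 8.640 + 2.000 → A₁ = 11.360 sabins.
V = 48 m³. Target absorption A₂ = 0.161 × 48 / 0.38 = 20.337 sabins.
Absorption to add: 20.337 − 11.360 = 8.977 sabins.
Each m^2 of panel replacing the walls (plaster on lath) adds (0.89 − 0.05) = 0.84 sabins.
Panel area = 8.977 / 0.84 = 10.7 m^2.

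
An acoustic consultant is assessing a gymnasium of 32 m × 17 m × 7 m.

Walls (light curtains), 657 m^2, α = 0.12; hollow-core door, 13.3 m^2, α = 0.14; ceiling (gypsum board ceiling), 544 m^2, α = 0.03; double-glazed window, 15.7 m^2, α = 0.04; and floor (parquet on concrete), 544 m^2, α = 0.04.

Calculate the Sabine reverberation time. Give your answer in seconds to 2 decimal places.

5.13 s

Summing Sᵢαᵢ: 78.840 + 1.862 + 16.320 + 0.628 + 21.760 → A = 119.410 sabins.
V = 32·17·7 = 3808 m³.
RT60 = 0.161 · V / A = 0.161 × 3808 / 119.410 = 5.13 s.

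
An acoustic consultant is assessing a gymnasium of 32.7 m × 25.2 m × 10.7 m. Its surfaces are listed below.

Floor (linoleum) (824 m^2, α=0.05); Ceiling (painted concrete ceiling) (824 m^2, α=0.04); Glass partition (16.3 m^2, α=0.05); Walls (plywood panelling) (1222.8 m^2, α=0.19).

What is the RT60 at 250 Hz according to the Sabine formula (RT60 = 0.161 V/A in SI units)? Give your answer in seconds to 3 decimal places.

4.619 s

Total absorption A = 824×0.05 + 824×0.04 + 16.3×0.05 + 1222.8×0.19
  = 41.200 + 32.960 + 0.815 + 232.332 = 307.307 m^2 sabins.
V = 32.7·25.2·10.7 = 8817.228 m³.
RT60 = 0.161 · V / A = 0.161 × 8817.228 / 307.307 = 4.619 s.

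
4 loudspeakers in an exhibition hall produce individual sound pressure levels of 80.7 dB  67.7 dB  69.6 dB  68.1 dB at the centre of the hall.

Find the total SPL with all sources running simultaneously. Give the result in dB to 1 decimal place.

Σ 10^(Lᵢ/10) = 1.39e+08.
L_total = 10·log₁₀(1.39e+08) = 81.4 dB.

81.4 dB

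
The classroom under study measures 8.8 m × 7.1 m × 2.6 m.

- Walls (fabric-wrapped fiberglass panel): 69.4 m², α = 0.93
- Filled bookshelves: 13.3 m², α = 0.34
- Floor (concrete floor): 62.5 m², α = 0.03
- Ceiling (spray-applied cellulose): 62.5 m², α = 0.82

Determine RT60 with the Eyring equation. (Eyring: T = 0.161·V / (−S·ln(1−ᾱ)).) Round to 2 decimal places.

0.14 s

Total surface area S = 69.4 + 13.3 + 62.5 + 62.5 = 207.7 m².
Absorption A = 69.4×0.93 + 13.3×0.34 + 62.5×0.03 + 62.5×0.82 = 122.189 sabins.
Mean coefficient ᾱ = A/S = 0.5883.
−S·ln(1−ᾱ) = −207.7 × ln(1 − 0.5883) = 184.326.
V = 8.8 × 7.1 × 2.6 = 162.448 m³.
T = 0.161·V/[−S·ln(1−ᾱ)] = 0.161·162.448/184.326 = 0.14 s.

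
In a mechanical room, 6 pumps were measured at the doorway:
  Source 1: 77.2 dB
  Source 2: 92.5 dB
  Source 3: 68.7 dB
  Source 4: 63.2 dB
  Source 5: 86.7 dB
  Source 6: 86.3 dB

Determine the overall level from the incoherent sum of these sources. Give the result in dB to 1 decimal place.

94.4 dB

Σ 10^(Lᵢ/10) = 2.735e+09.
Combined level = 10 log₁₀(2.735e+09) = 94.4 dB.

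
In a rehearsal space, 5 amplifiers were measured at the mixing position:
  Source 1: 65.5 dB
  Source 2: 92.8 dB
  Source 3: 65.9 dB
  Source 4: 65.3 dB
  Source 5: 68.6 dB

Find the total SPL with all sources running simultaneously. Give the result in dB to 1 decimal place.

Converting to relative power and adding: 10^(65.5/10) + 10^(92.8/10) + 10^(65.9/10) + 10^(65.3/10) + 10^(68.6/10) = 1.924e+09.
Back to dB: 10·log₁₀ Σ = 92.8 dB.

92.8 dB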